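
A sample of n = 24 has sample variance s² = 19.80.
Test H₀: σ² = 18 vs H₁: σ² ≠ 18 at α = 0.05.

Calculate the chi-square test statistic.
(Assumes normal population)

Answer: χ² = 25.3000, fail to reject H₀

Derivation:
df = n - 1 = 23
χ² = (n-1)s²/σ₀² = 23×19.80/18 = 25.3000
Critical values: χ²_{0.975,23} = 11.689, χ²_{0.025,23} = 38.076
Rejection region: χ² < 11.689 or χ² > 38.076
Decision: fail to reject H₀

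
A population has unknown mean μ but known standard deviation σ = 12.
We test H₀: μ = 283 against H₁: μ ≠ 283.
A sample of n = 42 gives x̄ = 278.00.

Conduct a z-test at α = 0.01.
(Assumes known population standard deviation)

Answer: z = -2.7004, reject H₀

Derivation:
Standard error: SE = σ/√n = 12/√42 = 1.8516
z-statistic: z = (x̄ - μ₀)/SE = (278.00 - 283)/1.8516 = -2.7004
Critical value: ±2.576
p-value = 0.0069
Decision: reject H₀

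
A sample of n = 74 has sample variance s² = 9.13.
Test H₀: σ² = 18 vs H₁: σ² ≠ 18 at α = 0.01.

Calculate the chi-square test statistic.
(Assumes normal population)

df = n - 1 = 73
χ² = (n-1)s²/σ₀² = 73×9.13/18 = 37.0272
Critical values: χ²_{0.995,73} = 45.629, χ²_{0.005,73} = 107.862
Rejection region: χ² < 45.629 or χ² > 107.862
Decision: reject H₀

Answer: χ² = 37.0272, reject H₀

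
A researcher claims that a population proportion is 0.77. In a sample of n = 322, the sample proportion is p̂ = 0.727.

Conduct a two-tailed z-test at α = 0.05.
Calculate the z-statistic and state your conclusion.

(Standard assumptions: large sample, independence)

H₀: p = 0.77, H₁: p ≠ 0.77
Standard error: SE = √(p₀(1-p₀)/n) = √(0.77×0.23/322) = 0.023452
z-statistic: z = (p̂ - p₀)/SE = (0.727 - 0.77)/0.023452 = -1.8335
Critical value: z_0.025 = ±1.960
p-value = 0.0667
Decision: fail to reject H₀ at α = 0.05

Answer: z = -1.8335, fail to reject H₀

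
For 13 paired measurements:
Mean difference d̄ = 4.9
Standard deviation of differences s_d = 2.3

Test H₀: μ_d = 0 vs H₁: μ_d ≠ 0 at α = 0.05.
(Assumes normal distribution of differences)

df = n - 1 = 12
SE = s_d/√n = 2.3/√13 = 0.6379
t = d̄/SE = 4.9/0.6379 = 7.6815
Critical value: t_{0.025,12} = ±2.179
p-value < 0.0001
Decision: reject H₀

Answer: t = 7.6815, reject H₀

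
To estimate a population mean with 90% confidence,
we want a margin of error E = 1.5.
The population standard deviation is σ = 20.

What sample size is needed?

Answer: n = 482

Derivation:
z_0.05 = 1.645
n = (z×σ/E)² = (1.645×20/1.5)²
n = 481.0711
Round up: n = 482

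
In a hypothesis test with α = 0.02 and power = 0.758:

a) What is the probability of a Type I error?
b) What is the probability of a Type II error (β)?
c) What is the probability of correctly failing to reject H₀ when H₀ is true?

a) Type I error probability = α = 0.02
b) Power = P(reject H₀ | H₁ true) = 1 - β = 0.758, so Type II error probability = β = 1 - Power = 0.242
c) P(fail to reject H₀ | H₀ true) = 1 - α = 0.98

Answer: a) 0.02, b) 0.242, c) 0.98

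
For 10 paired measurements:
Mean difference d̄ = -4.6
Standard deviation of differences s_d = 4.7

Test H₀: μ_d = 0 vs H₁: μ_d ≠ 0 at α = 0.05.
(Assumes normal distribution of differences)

df = n - 1 = 9
SE = s_d/√n = 4.7/√10 = 1.4863
t = d̄/SE = -4.6/1.4863 = -3.0949
Critical value: t_{0.025,9} = ±2.262
p-value ≈ 0.0128
Decision: reject H₀

Answer: t = -3.0949, reject H₀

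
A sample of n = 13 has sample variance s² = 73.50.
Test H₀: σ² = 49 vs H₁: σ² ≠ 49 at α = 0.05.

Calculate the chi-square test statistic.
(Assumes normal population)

Answer: χ² = 18.0000, fail to reject H₀

Derivation:
df = n - 1 = 12
χ² = (n-1)s²/σ₀² = 12×73.50/49 = 18.0000
Critical values: χ²_{0.975,12} = 4.404, χ²_{0.025,12} = 23.337
Rejection region: χ² < 4.404 or χ² > 23.337
Decision: fail to reject H₀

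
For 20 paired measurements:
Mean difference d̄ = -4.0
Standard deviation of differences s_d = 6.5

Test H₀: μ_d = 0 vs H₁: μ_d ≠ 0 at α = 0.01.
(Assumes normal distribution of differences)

df = n - 1 = 19
SE = s_d/√n = 6.5/√20 = 1.4534
t = d̄/SE = -4.0/1.4534 = -2.7522
Critical value: t_{0.005,19} = ±2.861
p-value ≈ 0.0127
Decision: fail to reject H₀

Answer: t = -2.7522, fail to reject H₀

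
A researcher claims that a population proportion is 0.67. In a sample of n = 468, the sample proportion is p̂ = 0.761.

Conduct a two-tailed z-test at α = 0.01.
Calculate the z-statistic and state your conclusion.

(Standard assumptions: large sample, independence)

H₀: p = 0.67, H₁: p ≠ 0.67
Standard error: SE = √(p₀(1-p₀)/n) = √(0.67×0.33/468) = 0.021736
z-statistic: z = (p̂ - p₀)/SE = (0.761 - 0.67)/0.021736 = 4.1866
Critical value: z_0.005 = ±2.576
p-value < 0.0001
Decision: reject H₀ at α = 0.01

Answer: z = 4.1866, reject H₀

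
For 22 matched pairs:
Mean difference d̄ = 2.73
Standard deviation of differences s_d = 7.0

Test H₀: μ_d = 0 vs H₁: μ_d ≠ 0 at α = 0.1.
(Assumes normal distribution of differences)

df = n - 1 = 21
SE = s_d/√n = 7.0/√22 = 1.4924
t = d̄/SE = 2.73/1.4924 = 1.8293
Critical value: t_{0.05,21} = ±1.721
p-value ≈ 0.0816
Decision: reject H₀

Answer: t = 1.8293, reject H₀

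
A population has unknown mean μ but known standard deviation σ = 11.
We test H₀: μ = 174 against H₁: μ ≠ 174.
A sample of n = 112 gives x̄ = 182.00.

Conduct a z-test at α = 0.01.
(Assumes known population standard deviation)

Standard error: SE = σ/√n = 11/√112 = 1.0394
z-statistic: z = (x̄ - μ₀)/SE = (182.00 - 174)/1.0394 = 7.6967
Critical value: ±2.576
p-value < 0.0001
Decision: reject H₀

Answer: z = 7.6967, reject H₀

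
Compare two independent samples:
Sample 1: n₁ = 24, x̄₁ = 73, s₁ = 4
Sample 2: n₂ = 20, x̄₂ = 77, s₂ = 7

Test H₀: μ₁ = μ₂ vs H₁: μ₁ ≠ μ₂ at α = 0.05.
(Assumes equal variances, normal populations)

Pooled variance: s²_p = [23×4² + 19×7²]/(42) = 30.9286
s_p = 5.5613
SE = s_p×√(1/n₁ + 1/n₂) = 5.5613×√(1/24 + 1/20) = 1.6838
t = (x̄₁ - x̄₂)/SE = (73 - 77)/1.6838 = -2.3756
df = 42, t-critical = ±2.018
Decision: reject H₀

Answer: t = -2.3756, reject H₀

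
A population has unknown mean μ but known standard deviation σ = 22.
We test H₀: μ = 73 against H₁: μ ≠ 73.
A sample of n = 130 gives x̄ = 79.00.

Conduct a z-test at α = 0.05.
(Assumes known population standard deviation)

Answer: z = 3.1096, reject H₀

Derivation:
Standard error: SE = σ/√n = 22/√130 = 1.9295
z-statistic: z = (x̄ - μ₀)/SE = (79.00 - 73)/1.9295 = 3.1096
Critical value: ±1.960
p-value = 0.0019
Decision: reject H₀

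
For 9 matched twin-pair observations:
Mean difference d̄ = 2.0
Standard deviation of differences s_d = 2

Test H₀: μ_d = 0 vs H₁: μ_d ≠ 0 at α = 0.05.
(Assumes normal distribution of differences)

df = n - 1 = 8
SE = s_d/√n = 2/√9 = 0.6667
t = d̄/SE = 2.0/0.6667 = 2.9999
Critical value: t_{0.025,8} = ±2.306
p-value ≈ 0.0171
Decision: reject H₀

Answer: t = 2.9999, reject H₀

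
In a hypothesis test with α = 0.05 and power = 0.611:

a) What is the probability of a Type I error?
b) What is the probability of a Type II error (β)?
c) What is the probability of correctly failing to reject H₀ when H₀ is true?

Answer: a) 0.05, b) 0.389, c) 0.95

Derivation:
a) Type I error probability = α = 0.05
b) Power = P(reject H₀ | H₁ true) = 1 - β = 0.611, so Type II error probability = β = 1 - Power = 0.389
c) P(fail to reject H₀ | H₀ true) = 1 - α = 0.95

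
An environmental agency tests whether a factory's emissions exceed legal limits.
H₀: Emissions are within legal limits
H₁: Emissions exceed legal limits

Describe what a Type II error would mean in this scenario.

A Type I error (probability α) occurs when we reject a true H₀.
A Type II error (probability β) occurs when we fail to reject a false H₀.

Answer: Failing to cite a factory whose emissions actually exceed the limit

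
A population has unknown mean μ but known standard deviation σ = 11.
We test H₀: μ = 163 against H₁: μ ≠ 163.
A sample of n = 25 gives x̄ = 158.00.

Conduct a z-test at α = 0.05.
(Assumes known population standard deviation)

Answer: z = -2.2727, reject H₀

Derivation:
Standard error: SE = σ/√n = 11/√25 = 2.2000
z-statistic: z = (x̄ - μ₀)/SE = (158.00 - 163)/2.2000 = -2.2727
Critical value: ±1.960
p-value = 0.0230
Decision: reject H₀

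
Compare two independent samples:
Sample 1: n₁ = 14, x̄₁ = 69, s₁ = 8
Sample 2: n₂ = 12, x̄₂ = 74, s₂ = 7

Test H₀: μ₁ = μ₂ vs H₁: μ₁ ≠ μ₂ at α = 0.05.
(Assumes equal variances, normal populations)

Answer: t = -1.6816, fail to reject H₀

Derivation:
Pooled variance: s²_p = [13×8² + 11×7²]/(24) = 57.1250
s_p = 7.5581
SE = s_p×√(1/n₁ + 1/n₂) = 7.5581×√(1/14 + 1/12) = 2.9733
t = (x̄₁ - x̄₂)/SE = (69 - 74)/2.9733 = -1.6816
df = 24, t-critical = ±2.064
Decision: fail to reject H₀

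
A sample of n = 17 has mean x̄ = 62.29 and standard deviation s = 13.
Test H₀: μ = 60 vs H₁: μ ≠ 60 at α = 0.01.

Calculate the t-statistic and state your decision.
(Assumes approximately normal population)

df = n - 1 = 16
SE = s/√n = 13/√17 = 3.1530
t = (x̄ - μ₀)/SE = (62.29 - 60)/3.1530 = 0.7263
Critical value: t_{0.005,16} = ±2.921
p-value ≈ 0.4781
Decision: fail to reject H₀

Answer: t = 0.7263, fail to reject H₀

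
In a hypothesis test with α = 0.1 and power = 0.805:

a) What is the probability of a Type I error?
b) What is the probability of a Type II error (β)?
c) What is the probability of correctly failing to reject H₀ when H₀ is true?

Answer: a) 0.1, b) 0.195, c) 0.9

Derivation:
a) Type I error probability = α = 0.1
b) Power = P(reject H₀ | H₁ true) = 1 - β = 0.805, so Type II error probability = β = 1 - Power = 0.195
c) P(fail to reject H₀ | H₀ true) = 1 - α = 0.9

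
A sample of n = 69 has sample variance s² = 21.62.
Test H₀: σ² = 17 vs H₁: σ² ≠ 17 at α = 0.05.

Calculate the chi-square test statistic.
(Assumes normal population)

Answer: χ² = 86.4800, fail to reject H₀

Derivation:
df = n - 1 = 68
χ² = (n-1)s²/σ₀² = 68×21.62/17 = 86.4800
Critical values: χ²_{0.975,68} = 47.092, χ²_{0.025,68} = 92.689
Rejection region: χ² < 47.092 or χ² > 92.689
Decision: fail to reject H₀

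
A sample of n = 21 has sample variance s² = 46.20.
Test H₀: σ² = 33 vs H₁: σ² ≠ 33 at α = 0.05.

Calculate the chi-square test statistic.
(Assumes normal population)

df = n - 1 = 20
χ² = (n-1)s²/σ₀² = 20×46.20/33 = 28.0000
Critical values: χ²_{0.975,20} = 9.591, χ²_{0.025,20} = 34.170
Rejection region: χ² < 9.591 or χ² > 34.170
Decision: fail to reject H₀

Answer: χ² = 28.0000, fail to reject H₀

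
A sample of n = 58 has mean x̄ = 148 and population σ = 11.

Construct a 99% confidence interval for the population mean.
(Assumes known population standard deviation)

Answer: (144.2792, 151.7208)

Derivation:
Confidence level: 99%, α = 0.01
z_0.005 = 2.576
SE = σ/√n = 11/√58 = 1.4444
Margin of error = 2.576 × 1.4444 = 3.7208
CI: x̄ ± margin = 148 ± 3.7208
CI: (144.2792, 151.7208)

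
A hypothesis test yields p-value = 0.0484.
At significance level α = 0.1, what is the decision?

Compare p-value to α:
0.0484 < 0.1
Decision: reject H₀

Answer: reject H₀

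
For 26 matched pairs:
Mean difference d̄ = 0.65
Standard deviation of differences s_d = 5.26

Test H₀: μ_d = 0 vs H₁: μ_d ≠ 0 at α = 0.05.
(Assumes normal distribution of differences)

df = n - 1 = 25
SE = s_d/√n = 5.26/√26 = 1.0316
t = d̄/SE = 0.65/1.0316 = 0.6301
Critical value: t_{0.025,25} = ±2.060
p-value ≈ 0.5343
Decision: fail to reject H₀

Answer: t = 0.6301, fail to reject H₀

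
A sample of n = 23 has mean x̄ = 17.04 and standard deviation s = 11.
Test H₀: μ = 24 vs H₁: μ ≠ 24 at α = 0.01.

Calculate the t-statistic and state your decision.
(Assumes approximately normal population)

Answer: t = -3.0344, reject H₀

Derivation:
df = n - 1 = 22
SE = s/√n = 11/√23 = 2.2937
t = (x̄ - μ₀)/SE = (17.04 - 24)/2.2937 = -3.0344
Critical value: t_{0.005,22} = ±2.819
p-value ≈ 0.0061
Decision: reject H₀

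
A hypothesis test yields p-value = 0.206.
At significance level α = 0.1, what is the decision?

Compare p-value to α:
0.206 ≥ 0.1
Decision: fail to reject H₀

Answer: fail to reject H₀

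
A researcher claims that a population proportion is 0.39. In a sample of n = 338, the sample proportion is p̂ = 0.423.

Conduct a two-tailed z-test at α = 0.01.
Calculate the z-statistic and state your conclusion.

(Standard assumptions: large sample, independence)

H₀: p = 0.39, H₁: p ≠ 0.39
Standard error: SE = √(p₀(1-p₀)/n) = √(0.39×0.61/338) = 0.026530
z-statistic: z = (p̂ - p₀)/SE = (0.423 - 0.39)/0.026530 = 1.2439
Critical value: z_0.005 = ±2.576
p-value = 0.2135
Decision: fail to reject H₀ at α = 0.01

Answer: z = 1.2439, fail to reject H₀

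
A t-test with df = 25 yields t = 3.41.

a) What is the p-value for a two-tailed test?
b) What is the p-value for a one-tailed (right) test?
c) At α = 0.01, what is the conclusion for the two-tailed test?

Answer: a) 0.0022, b) 0.0011, c) reject H₀

Derivation:
Using t-distribution with df = 25:
a) Two-tailed: p = 2×P(T > 3.41) = 0.0022
b) One-tailed: p = P(T > 3.41) = 0.0011
c) 0.0022 < 0.01, reject H₀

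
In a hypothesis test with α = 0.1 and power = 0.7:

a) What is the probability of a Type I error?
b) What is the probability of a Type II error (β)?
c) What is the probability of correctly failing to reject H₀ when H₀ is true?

Answer: a) 0.1, b) 0.3, c) 0.9

Derivation:
a) Type I error probability = α = 0.1
b) Power = P(reject H₀ | H₁ true) = 1 - β = 0.7, so Type II error probability = β = 1 - Power = 0.3
c) P(fail to reject H₀ | H₀ true) = 1 - α = 0.9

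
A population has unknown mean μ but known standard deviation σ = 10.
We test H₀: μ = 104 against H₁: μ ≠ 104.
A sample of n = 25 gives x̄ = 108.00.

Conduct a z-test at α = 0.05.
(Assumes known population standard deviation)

Answer: z = 2.0000, reject H₀

Derivation:
Standard error: SE = σ/√n = 10/√25 = 2.0000
z-statistic: z = (x̄ - μ₀)/SE = (108.00 - 104)/2.0000 = 2.0000
Critical value: ±1.960
p-value = 0.0455
Decision: reject H₀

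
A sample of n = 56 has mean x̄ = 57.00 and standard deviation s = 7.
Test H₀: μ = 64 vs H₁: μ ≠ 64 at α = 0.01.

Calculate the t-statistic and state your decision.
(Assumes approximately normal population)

df = n - 1 = 55
SE = s/√n = 7/√56 = 0.9354
t = (x̄ - μ₀)/SE = (57.00 - 64)/0.9354 = -7.4834
Critical value: t_{0.005,55} = ±2.668
p-value < 0.0001
Decision: reject H₀

Answer: t = -7.4834, reject H₀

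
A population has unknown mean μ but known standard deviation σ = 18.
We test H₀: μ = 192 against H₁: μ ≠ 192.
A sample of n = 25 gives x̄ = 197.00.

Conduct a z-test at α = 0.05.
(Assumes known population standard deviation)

Standard error: SE = σ/√n = 18/√25 = 3.6000
z-statistic: z = (x̄ - μ₀)/SE = (197.00 - 192)/3.6000 = 1.3889
Critical value: ±1.960
p-value = 0.1649
Decision: fail to reject H₀

Answer: z = 1.3889, fail to reject H₀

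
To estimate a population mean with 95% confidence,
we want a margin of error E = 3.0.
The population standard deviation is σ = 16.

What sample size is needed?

z_0.025 = 1.960
n = (z×σ/E)² = (1.960×16/3.0)²
n = 109.2722
Round up: n = 110

Answer: n = 110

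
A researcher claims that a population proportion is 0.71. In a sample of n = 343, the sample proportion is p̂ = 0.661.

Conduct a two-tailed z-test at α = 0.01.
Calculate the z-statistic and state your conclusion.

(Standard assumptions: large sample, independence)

Answer: z = -1.9999, fail to reject H₀

Derivation:
H₀: p = 0.71, H₁: p ≠ 0.71
Standard error: SE = √(p₀(1-p₀)/n) = √(0.71×0.29/343) = 0.024501
z-statistic: z = (p̂ - p₀)/SE = (0.661 - 0.71)/0.024501 = -1.9999
Critical value: z_0.005 = ±2.576
p-value = 0.0455
Decision: fail to reject H₀ at α = 0.01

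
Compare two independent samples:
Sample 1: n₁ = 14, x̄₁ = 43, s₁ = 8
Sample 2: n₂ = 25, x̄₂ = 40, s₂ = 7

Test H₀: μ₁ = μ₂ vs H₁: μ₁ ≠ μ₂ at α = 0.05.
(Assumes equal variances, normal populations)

Answer: t = 1.2200, fail to reject H₀

Derivation:
Pooled variance: s²_p = [13×8² + 24×7²]/(37) = 54.2703
s_p = 7.3668
SE = s_p×√(1/n₁ + 1/n₂) = 7.3668×√(1/14 + 1/25) = 2.4591
t = (x̄₁ - x̄₂)/SE = (43 - 40)/2.4591 = 1.2200
df = 37, t-critical = ±2.026
Decision: fail to reject H₀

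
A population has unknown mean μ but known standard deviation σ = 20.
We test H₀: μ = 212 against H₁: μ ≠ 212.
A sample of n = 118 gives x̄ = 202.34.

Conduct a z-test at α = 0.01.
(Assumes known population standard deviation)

Answer: z = -5.2469, reject H₀

Derivation:
Standard error: SE = σ/√n = 20/√118 = 1.8411
z-statistic: z = (x̄ - μ₀)/SE = (202.34 - 212)/1.8411 = -5.2469
Critical value: ±2.576
p-value < 0.0001
Decision: reject H₀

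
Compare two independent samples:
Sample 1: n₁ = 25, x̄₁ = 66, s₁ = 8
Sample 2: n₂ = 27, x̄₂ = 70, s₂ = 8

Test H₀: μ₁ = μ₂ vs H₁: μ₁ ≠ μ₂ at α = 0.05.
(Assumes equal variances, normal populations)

Pooled variance: s²_p = [24×8² + 26×8²]/(50) = 64.0000
s_p = 8.0000
SE = s_p×√(1/n₁ + 1/n₂) = 8.0000×√(1/25 + 1/27) = 2.2204
t = (x̄₁ - x̄₂)/SE = (66 - 70)/2.2204 = -1.8015
df = 50, t-critical = ±2.009
Decision: fail to reject H₀

Answer: t = -1.8015, fail to reject H₀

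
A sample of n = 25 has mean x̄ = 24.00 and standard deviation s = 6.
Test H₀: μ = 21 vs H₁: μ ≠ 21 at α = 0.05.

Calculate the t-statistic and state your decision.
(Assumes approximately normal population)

df = n - 1 = 24
SE = s/√n = 6/√25 = 1.2000
t = (x̄ - μ₀)/SE = (24.00 - 21)/1.2000 = 2.5000
Critical value: t_{0.025,24} = ±2.064
p-value ≈ 0.0197
Decision: reject H₀

Answer: t = 2.5000, reject H₀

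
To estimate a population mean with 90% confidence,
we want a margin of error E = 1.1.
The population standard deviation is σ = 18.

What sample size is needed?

Answer: n = 725

Derivation:
z_0.05 = 1.645
n = (z×σ/E)² = (1.645×18/1.1)²
n = 724.5885
Round up: n = 725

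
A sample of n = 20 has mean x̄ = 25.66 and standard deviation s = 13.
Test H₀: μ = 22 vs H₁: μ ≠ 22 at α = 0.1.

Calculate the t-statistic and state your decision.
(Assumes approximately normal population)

df = n - 1 = 19
SE = s/√n = 13/√20 = 2.9069
t = (x̄ - μ₀)/SE = (25.66 - 22)/2.9069 = 1.2591
Critical value: t_{0.05,19} = ±1.729
p-value ≈ 0.2232
Decision: fail to reject H₀

Answer: t = 1.2591, fail to reject H₀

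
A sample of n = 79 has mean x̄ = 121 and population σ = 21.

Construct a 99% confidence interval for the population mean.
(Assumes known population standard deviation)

Confidence level: 99%, α = 0.01
z_0.005 = 2.576
SE = σ/√n = 21/√79 = 2.3627
Margin of error = 2.576 × 2.3627 = 6.0863
CI: x̄ ± margin = 121 ± 6.0863
CI: (114.9137, 127.0863)

Answer: (114.9137, 127.0863)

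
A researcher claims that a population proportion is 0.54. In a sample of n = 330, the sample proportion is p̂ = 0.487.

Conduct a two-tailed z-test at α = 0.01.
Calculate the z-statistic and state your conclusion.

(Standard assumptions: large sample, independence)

Answer: z = -1.9318, fail to reject H₀

Derivation:
H₀: p = 0.54, H₁: p ≠ 0.54
Standard error: SE = √(p₀(1-p₀)/n) = √(0.54×0.46/330) = 0.027436
z-statistic: z = (p̂ - p₀)/SE = (0.487 - 0.54)/0.027436 = -1.9318
Critical value: z_0.005 = ±2.576
p-value = 0.0534
Decision: fail to reject H₀ at α = 0.01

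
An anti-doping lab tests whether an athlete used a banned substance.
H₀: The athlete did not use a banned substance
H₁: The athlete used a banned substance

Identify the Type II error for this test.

Answer: Failing to detect doping in an athlete who used a banned substance

Derivation:
Type I error: rejecting H₀ when it is actually true (false positive).
Type II error: failing to reject H₀ when H₁ is actually true (false negative).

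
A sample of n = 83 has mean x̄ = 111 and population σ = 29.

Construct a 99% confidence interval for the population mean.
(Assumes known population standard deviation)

Confidence level: 99%, α = 0.01
z_0.005 = 2.576
SE = σ/√n = 29/√83 = 3.1832
Margin of error = 2.576 × 3.1832 = 8.1999
CI: x̄ ± margin = 111 ± 8.1999
CI: (102.8001, 119.1999)

Answer: (102.8001, 119.1999)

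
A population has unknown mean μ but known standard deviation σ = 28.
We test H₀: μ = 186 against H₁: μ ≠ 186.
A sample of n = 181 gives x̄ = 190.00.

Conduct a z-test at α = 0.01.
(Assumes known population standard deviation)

Answer: z = 1.9220, fail to reject H₀

Derivation:
Standard error: SE = σ/√n = 28/√181 = 2.0812
z-statistic: z = (x̄ - μ₀)/SE = (190.00 - 186)/2.0812 = 1.9220
Critical value: ±2.576
p-value = 0.0546
Decision: fail to reject H₀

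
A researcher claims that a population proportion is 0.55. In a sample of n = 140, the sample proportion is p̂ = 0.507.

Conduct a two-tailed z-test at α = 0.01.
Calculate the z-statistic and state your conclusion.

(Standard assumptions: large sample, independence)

Answer: z = -1.0227, fail to reject H₀

Derivation:
H₀: p = 0.55, H₁: p ≠ 0.55
Standard error: SE = √(p₀(1-p₀)/n) = √(0.55×0.45/140) = 0.042046
z-statistic: z = (p̂ - p₀)/SE = (0.507 - 0.55)/0.042046 = -1.0227
Critical value: z_0.005 = ±2.576
p-value = 0.3064
Decision: fail to reject H₀ at α = 0.01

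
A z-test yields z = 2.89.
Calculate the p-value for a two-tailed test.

For z = 2.89:
p = 2×P(Z > |2.89|) = 2×(1 - Φ(2.89)) = 0.0039

Answer: p-value ≈ 0.0039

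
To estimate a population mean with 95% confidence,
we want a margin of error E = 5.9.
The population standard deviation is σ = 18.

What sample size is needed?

Answer: n = 36

Derivation:
z_0.025 = 1.960
n = (z×σ/E)² = (1.960×18/5.9)²
n = 35.7563
Round up: n = 36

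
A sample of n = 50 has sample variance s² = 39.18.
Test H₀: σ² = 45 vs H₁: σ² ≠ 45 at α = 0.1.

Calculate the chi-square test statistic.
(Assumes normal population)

Answer: χ² = 42.6627, fail to reject H₀

Derivation:
df = n - 1 = 49
χ² = (n-1)s²/σ₀² = 49×39.18/45 = 42.6627
Critical values: χ²_{0.95,49} = 33.930, χ²_{0.05,49} = 66.339
Rejection region: χ² < 33.930 or χ² > 66.339
Decision: fail to reject H₀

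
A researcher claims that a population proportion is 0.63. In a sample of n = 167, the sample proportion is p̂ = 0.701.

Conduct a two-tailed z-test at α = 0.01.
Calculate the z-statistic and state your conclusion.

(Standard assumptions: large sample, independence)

H₀: p = 0.63, H₁: p ≠ 0.63
Standard error: SE = √(p₀(1-p₀)/n) = √(0.63×0.37/167) = 0.037361
z-statistic: z = (p̂ - p₀)/SE = (0.701 - 0.63)/0.037361 = 1.9004
Critical value: z_0.005 = ±2.576
p-value = 0.0574
Decision: fail to reject H₀ at α = 0.01

Answer: z = 1.9004, fail to reject H₀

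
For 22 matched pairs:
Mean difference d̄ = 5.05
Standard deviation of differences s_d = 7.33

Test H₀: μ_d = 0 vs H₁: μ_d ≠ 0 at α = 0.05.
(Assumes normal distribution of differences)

df = n - 1 = 21
SE = s_d/√n = 7.33/√22 = 1.5628
t = d̄/SE = 5.05/1.5628 = 3.2314
Critical value: t_{0.025,21} = ±2.080
p-value ≈ 0.0040
Decision: reject H₀

Answer: t = 3.2314, reject H₀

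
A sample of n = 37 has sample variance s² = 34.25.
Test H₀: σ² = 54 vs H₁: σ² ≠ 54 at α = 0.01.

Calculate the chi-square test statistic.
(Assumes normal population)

df = n - 1 = 36
χ² = (n-1)s²/σ₀² = 36×34.25/54 = 22.8333
Critical values: χ²_{0.995,36} = 17.887, χ²_{0.005,36} = 61.581
Rejection region: χ² < 17.887 or χ² > 61.581
Decision: fail to reject H₀

Answer: χ² = 22.8333, fail to reject H₀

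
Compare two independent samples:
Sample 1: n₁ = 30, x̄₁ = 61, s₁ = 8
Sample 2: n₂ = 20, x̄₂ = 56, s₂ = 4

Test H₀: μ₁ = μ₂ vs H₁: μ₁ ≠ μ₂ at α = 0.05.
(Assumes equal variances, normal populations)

Pooled variance: s²_p = [29×8² + 19×4²]/(48) = 45.0000
s_p = 6.7082
SE = s_p×√(1/n₁ + 1/n₂) = 6.7082×√(1/30 + 1/20) = 1.9365
t = (x̄₁ - x̄₂)/SE = (61 - 56)/1.9365 = 2.5820
df = 48, t-critical = ±2.011
Decision: reject H₀

Answer: t = 2.5820, reject H₀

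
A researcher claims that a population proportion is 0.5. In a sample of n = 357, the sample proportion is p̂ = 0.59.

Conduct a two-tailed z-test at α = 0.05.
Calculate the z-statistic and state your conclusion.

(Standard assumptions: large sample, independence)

Answer: z = 3.4010, reject H₀

Derivation:
H₀: p = 0.5, H₁: p ≠ 0.5
Standard error: SE = √(p₀(1-p₀)/n) = √(0.5×0.5/357) = 0.026463
z-statistic: z = (p̂ - p₀)/SE = (0.59 - 0.5)/0.026463 = 3.4010
Critical value: z_0.025 = ±1.960
p-value = 0.0007
Decision: reject H₀ at α = 0.05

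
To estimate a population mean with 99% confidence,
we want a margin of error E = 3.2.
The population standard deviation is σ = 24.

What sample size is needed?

Answer: n = 374

Derivation:
z_0.005 = 2.576
n = (z×σ/E)² = (2.576×24/3.2)²
n = 373.2624
Round up: n = 374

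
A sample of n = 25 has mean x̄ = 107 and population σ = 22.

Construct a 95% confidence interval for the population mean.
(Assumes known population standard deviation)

Confidence level: 95%, α = 0.05
z_0.025 = 1.960
SE = σ/√n = 22/√25 = 4.4000
Margin of error = 1.960 × 4.4000 = 8.6240
CI: x̄ ± margin = 107 ± 8.6240
CI: (98.3760, 115.6240)

Answer: (98.3760, 115.6240)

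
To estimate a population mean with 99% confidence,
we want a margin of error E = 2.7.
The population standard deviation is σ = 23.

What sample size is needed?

Answer: n = 482

Derivation:
z_0.005 = 2.576
n = (z×σ/E)² = (2.576×23/2.7)²
n = 481.5261
Round up: n = 482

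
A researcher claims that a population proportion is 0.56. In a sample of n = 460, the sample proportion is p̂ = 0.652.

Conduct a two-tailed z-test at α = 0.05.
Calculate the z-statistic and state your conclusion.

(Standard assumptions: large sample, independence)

H₀: p = 0.56, H₁: p ≠ 0.56
Standard error: SE = √(p₀(1-p₀)/n) = √(0.56×0.44/460) = 0.023144
z-statistic: z = (p̂ - p₀)/SE = (0.652 - 0.56)/0.023144 = 3.9751
Critical value: z_0.025 = ±1.960
p-value = 0.0001
Decision: reject H₀ at α = 0.05

Answer: z = 3.9751, reject H₀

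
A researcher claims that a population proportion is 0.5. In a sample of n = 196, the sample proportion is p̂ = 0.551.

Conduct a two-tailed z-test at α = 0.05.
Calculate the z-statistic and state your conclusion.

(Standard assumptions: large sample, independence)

H₀: p = 0.5, H₁: p ≠ 0.5
Standard error: SE = √(p₀(1-p₀)/n) = √(0.5×0.5/196) = 0.035714
z-statistic: z = (p̂ - p₀)/SE = (0.551 - 0.5)/0.035714 = 1.4280
Critical value: z_0.025 = ±1.960
p-value = 0.1533
Decision: fail to reject H₀ at α = 0.05

Answer: z = 1.4280, fail to reject H₀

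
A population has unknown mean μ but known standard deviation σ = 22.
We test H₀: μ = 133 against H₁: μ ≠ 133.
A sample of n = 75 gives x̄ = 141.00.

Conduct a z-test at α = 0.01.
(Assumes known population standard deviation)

Answer: z = 3.1492, reject H₀

Derivation:
Standard error: SE = σ/√n = 22/√75 = 2.5403
z-statistic: z = (x̄ - μ₀)/SE = (141.00 - 133)/2.5403 = 3.1492
Critical value: ±2.576
p-value = 0.0016
Decision: reject H₀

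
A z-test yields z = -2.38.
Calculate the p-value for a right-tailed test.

For z = -2.38:
p = P(Z > -2.38) = 1 - Φ(-2.38) = 0.9913

Answer: p-value ≈ 0.9913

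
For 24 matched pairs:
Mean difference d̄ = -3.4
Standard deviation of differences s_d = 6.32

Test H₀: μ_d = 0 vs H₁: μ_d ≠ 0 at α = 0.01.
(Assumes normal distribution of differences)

df = n - 1 = 23
SE = s_d/√n = 6.32/√24 = 1.2901
t = d̄/SE = -3.4/1.2901 = -2.6355
Critical value: t_{0.005,23} = ±2.807
p-value ≈ 0.0148
Decision: fail to reject H₀

Answer: t = -2.6355, fail to reject H₀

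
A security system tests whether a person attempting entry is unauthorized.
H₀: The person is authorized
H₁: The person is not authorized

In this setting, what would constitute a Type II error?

Type I error: rejecting H₀ when it is actually true (false positive).
Type II error: failing to reject H₀ when H₁ is actually true (false negative).

Answer: Granting entry to an unauthorized person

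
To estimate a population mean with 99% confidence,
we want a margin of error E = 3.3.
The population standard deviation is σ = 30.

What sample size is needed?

z_0.005 = 2.576
n = (z×σ/E)² = (2.576×30/3.3)²
n = 548.4112
Round up: n = 549

Answer: n = 549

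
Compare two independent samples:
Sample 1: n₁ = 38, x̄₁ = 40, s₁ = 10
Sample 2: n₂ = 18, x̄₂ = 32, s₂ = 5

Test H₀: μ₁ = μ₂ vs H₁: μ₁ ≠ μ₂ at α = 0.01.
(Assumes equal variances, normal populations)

Pooled variance: s²_p = [37×10² + 17×5²]/(54) = 76.3889
s_p = 8.7401
SE = s_p×√(1/n₁ + 1/n₂) = 8.7401×√(1/38 + 1/18) = 2.5008
t = (x̄₁ - x̄₂)/SE = (40 - 32)/2.5008 = 3.1990
df = 54, t-critical = ±2.670
Decision: reject H₀

Answer: t = 3.1990, reject H₀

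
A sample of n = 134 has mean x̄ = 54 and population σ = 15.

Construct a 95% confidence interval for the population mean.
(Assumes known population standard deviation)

Confidence level: 95%, α = 0.05
z_0.025 = 1.960
SE = σ/√n = 15/√134 = 1.2958
Margin of error = 1.960 × 1.2958 = 2.5398
CI: x̄ ± margin = 54 ± 2.5398
CI: (51.4602, 56.5398)

Answer: (51.4602, 56.5398)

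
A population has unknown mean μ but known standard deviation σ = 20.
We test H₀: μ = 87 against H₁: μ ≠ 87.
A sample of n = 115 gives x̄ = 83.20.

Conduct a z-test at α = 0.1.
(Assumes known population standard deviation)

Standard error: SE = σ/√n = 20/√115 = 1.8650
z-statistic: z = (x̄ - μ₀)/SE = (83.20 - 87)/1.8650 = -2.0375
Critical value: ±1.645
p-value = 0.0416
Decision: reject H₀

Answer: z = -2.0375, reject H₀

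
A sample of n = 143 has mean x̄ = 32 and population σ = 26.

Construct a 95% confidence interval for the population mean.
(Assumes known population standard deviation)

Confidence level: 95%, α = 0.05
z_0.025 = 1.960
SE = σ/√n = 26/√143 = 2.1742
Margin of error = 1.960 × 2.1742 = 4.2614
CI: x̄ ± margin = 32 ± 4.2614
CI: (27.7386, 36.2614)

Answer: (27.7386, 36.2614)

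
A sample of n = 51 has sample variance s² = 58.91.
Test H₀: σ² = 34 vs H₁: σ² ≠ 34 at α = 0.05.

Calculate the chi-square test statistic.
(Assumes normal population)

Answer: χ² = 86.6324, reject H₀

Derivation:
df = n - 1 = 50
χ² = (n-1)s²/σ₀² = 50×58.91/34 = 86.6324
Critical values: χ²_{0.975,50} = 32.357, χ²_{0.025,50} = 71.420
Rejection region: χ² < 32.357 or χ² > 71.420
Decision: reject H₀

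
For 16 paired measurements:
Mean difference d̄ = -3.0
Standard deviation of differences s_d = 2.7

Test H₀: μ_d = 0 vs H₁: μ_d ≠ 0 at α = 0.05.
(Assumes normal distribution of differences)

df = n - 1 = 15
SE = s_d/√n = 2.7/√16 = 0.6750
t = d̄/SE = -3.0/0.6750 = -4.4444
Critical value: t_{0.025,15} = ±2.131
p-value ≈ 0.0005
Decision: reject H₀

Answer: t = -4.4444, reject H₀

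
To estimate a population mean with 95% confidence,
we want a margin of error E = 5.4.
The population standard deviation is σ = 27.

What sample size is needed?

Answer: n = 97

Derivation:
z_0.025 = 1.960
n = (z×σ/E)² = (1.960×27/5.4)²
n = 96.0400
Round up: n = 97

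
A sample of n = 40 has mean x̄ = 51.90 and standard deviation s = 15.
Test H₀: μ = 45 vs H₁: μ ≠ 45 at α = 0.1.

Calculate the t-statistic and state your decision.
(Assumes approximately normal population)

df = n - 1 = 39
SE = s/√n = 15/√40 = 2.3717
t = (x̄ - μ₀)/SE = (51.90 - 45)/2.3717 = 2.9093
Critical value: t_{0.05,39} = ±1.685
p-value ≈ 0.0060
Decision: reject H₀

Answer: t = 2.9093, reject H₀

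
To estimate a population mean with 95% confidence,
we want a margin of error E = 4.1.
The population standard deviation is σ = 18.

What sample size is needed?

z_0.025 = 1.960
n = (z×σ/E)² = (1.960×18/4.1)²
n = 74.0439
Round up: n = 75

Answer: n = 75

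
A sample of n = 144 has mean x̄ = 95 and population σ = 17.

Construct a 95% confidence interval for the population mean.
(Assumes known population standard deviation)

Confidence level: 95%, α = 0.05
z_0.025 = 1.960
SE = σ/√n = 17/√144 = 1.4167
Margin of error = 1.960 × 1.4167 = 2.7767
CI: x̄ ± margin = 95 ± 2.7767
CI: (92.2233, 97.7767)

Answer: (92.2233, 97.7767)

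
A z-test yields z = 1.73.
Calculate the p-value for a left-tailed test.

Answer: p-value ≈ 0.9582

Derivation:
For z = 1.73:
p = P(Z < 1.73) = Φ(1.73) = 0.9582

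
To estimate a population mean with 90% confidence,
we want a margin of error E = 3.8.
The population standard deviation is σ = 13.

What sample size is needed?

z_0.05 = 1.645
n = (z×σ/E)² = (1.645×13/3.8)²
n = 31.6702
Round up: n = 32

Answer: n = 32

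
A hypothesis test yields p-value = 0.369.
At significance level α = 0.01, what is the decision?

Answer: fail to reject H₀

Derivation:
Compare p-value to α:
0.369 ≥ 0.01
Decision: fail to reject H₀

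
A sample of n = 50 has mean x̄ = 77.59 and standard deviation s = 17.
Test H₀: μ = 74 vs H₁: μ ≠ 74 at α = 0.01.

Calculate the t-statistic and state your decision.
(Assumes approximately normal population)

Answer: t = 1.4932, fail to reject H₀

Derivation:
df = n - 1 = 49
SE = s/√n = 17/√50 = 2.4042
t = (x̄ - μ₀)/SE = (77.59 - 74)/2.4042 = 1.4932
Critical value: t_{0.005,49} = ±2.680
p-value ≈ 0.1418
Decision: fail to reject H₀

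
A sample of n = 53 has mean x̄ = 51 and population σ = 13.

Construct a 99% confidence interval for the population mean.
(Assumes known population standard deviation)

Answer: (46.4000, 55.6000)

Derivation:
Confidence level: 99%, α = 0.01
z_0.005 = 2.576
SE = σ/√n = 13/√53 = 1.7857
Margin of error = 2.576 × 1.7857 = 4.6000
CI: x̄ ± margin = 51 ± 4.6000
CI: (46.4000, 55.6000)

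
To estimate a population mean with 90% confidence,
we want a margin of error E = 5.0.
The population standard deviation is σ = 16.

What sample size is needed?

z_0.05 = 1.645
n = (z×σ/E)² = (1.645×16/5.0)²
n = 27.7097
Round up: n = 28

Answer: n = 28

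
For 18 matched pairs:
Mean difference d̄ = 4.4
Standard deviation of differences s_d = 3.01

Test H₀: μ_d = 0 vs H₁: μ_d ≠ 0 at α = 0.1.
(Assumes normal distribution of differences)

df = n - 1 = 17
SE = s_d/√n = 3.01/√18 = 0.7095
t = d̄/SE = 4.4/0.7095 = 6.2016
Critical value: t_{0.05,17} = ±1.740
p-value < 0.0001
Decision: reject H₀

Answer: t = 6.2016, reject H₀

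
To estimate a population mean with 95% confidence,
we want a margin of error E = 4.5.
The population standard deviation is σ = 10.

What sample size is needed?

Answer: n = 19

Derivation:
z_0.025 = 1.960
n = (z×σ/E)² = (1.960×10/4.5)²
n = 18.9709
Round up: n = 19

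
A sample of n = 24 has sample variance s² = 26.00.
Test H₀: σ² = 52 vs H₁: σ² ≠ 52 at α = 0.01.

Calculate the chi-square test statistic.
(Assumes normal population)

Answer: χ² = 11.5000, fail to reject H₀

Derivation:
df = n - 1 = 23
χ² = (n-1)s²/σ₀² = 23×26.00/52 = 11.5000
Critical values: χ²_{0.995,23} = 9.260, χ²_{0.005,23} = 44.181
Rejection region: χ² < 9.260 or χ² > 44.181
Decision: fail to reject H₀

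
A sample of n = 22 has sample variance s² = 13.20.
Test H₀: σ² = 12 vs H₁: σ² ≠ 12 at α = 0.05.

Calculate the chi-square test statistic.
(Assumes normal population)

df = n - 1 = 21
χ² = (n-1)s²/σ₀² = 21×13.20/12 = 23.1000
Critical values: χ²_{0.975,21} = 10.283, χ²_{0.025,21} = 35.479
Rejection region: χ² < 10.283 or χ² > 35.479
Decision: fail to reject H₀

Answer: χ² = 23.1000, fail to reject H₀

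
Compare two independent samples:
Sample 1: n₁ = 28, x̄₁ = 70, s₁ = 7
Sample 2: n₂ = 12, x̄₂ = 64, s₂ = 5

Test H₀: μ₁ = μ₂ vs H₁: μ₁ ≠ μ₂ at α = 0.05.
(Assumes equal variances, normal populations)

Pooled variance: s²_p = [27×7² + 11×5²]/(38) = 42.0526
s_p = 6.4848
SE = s_p×√(1/n₁ + 1/n₂) = 6.4848×√(1/28 + 1/12) = 2.2375
t = (x̄₁ - x̄₂)/SE = (70 - 64)/2.2375 = 2.6816
df = 38, t-critical = ±2.024
Decision: reject H₀

Answer: t = 2.6816, reject H₀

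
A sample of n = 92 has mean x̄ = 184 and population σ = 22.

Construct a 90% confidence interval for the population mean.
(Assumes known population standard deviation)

Confidence level: 90%, α = 0.1
z_0.05 = 1.645
SE = σ/√n = 22/√92 = 2.2937
Margin of error = 1.645 × 2.2937 = 3.7731
CI: x̄ ± margin = 184 ± 3.7731
CI: (180.2269, 187.7731)

Answer: (180.2269, 187.7731)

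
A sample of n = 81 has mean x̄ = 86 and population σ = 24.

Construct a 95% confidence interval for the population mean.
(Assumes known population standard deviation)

Confidence level: 95%, α = 0.05
z_0.025 = 1.960
SE = σ/√n = 24/√81 = 2.6667
Margin of error = 1.960 × 2.6667 = 5.2267
CI: x̄ ± margin = 86 ± 5.2267
CI: (80.7733, 91.2267)

Answer: (80.7733, 91.2267)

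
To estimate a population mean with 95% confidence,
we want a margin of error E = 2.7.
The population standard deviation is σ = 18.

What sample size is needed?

z_0.025 = 1.960
n = (z×σ/E)² = (1.960×18/2.7)²
n = 170.7378
Round up: n = 171

Answer: n = 171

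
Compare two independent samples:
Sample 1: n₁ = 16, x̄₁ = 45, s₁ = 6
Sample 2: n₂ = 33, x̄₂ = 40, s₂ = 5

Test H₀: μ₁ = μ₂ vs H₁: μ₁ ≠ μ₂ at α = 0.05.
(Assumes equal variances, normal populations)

Answer: t = 3.0739, reject H₀

Derivation:
Pooled variance: s²_p = [15×6² + 32×5²]/(47) = 28.5106
s_p = 5.3395
SE = s_p×√(1/n₁ + 1/n₂) = 5.3395×√(1/16 + 1/33) = 1.6266
t = (x̄₁ - x̄₂)/SE = (45 - 40)/1.6266 = 3.0739
df = 47, t-critical = ±2.012
Decision: reject H₀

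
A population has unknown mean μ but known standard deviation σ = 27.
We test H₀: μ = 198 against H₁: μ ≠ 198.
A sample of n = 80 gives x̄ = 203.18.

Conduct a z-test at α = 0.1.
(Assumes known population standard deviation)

Standard error: SE = σ/√n = 27/√80 = 3.0187
z-statistic: z = (x̄ - μ₀)/SE = (203.18 - 198)/3.0187 = 1.7160
Critical value: ±1.645
p-value = 0.0862
Decision: reject H₀

Answer: z = 1.7160, reject H₀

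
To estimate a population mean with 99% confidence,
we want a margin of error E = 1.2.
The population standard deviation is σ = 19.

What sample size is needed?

z_0.005 = 2.576
n = (z×σ/E)² = (2.576×19/1.2)²
n = 1663.5522
Round up: n = 1664

Answer: n = 1664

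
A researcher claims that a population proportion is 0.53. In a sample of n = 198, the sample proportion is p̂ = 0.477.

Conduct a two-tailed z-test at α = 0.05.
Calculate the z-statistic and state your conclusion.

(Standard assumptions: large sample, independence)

Answer: z = -1.4943, fail to reject H₀

Derivation:
H₀: p = 0.53, H₁: p ≠ 0.53
Standard error: SE = √(p₀(1-p₀)/n) = √(0.53×0.47/198) = 0.035469
z-statistic: z = (p̂ - p₀)/SE = (0.477 - 0.53)/0.035469 = -1.4943
Critical value: z_0.025 = ±1.960
p-value = 0.1351
Decision: fail to reject H₀ at α = 0.05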